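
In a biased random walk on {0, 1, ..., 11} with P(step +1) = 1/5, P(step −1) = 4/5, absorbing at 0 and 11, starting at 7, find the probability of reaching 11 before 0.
P(hit 11 before 0) = (1 − (4)^7) / (1 − (4)^11) = 5461/1398101

Let u_k denote P(reach 11 before 0 | start at k). Boundary: u_0 = 0, u_11 = 1. Recurrence: u_k = 1/5·u_{k+1} + 4/5·u_{k-1} for 1 ≤ k ≤ 10. Try u_k = A + B·r^k with r = q/p = (4/5)/(1/5) = 4. Substitution satisfies the recurrence; boundary conditions give:
  u_k = (1 − r^k) / (1 − r^N) = (1 − (4)^7) / (1 − (4)^11) = 5461/1398101.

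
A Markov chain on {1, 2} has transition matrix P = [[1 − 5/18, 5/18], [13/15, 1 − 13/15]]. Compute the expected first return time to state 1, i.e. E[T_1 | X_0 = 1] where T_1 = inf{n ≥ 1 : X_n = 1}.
E[T_1 | X_0 = 1] = 1/π_1 = 103/78

For an irreducible recurrent Markov chain with stationary distribution π, E[T_i | X_0 = i] = 1/π_i (Kac's formula). Here π_1 = (13/15)/(5/18 + 13/15) = (13/15)/(103/90) = 78/103, so E[T_1 | X_0 = 1] = 1/π_1 = (5/18 + 13/15)/(13/15) = (103/90)/(13/15) = 103/78.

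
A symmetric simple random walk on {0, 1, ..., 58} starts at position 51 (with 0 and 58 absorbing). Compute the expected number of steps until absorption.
E[τ | X_0 = 51] = 357

Let v_k = E[τ | X_0 = k]. Boundary: v_0 = v_58 = 0. Recurrence: v_k = 1 + (v_{k-1} + v_{k+1})/2 for 1 ≤ k ≤ 57. The particular solution to v_k − (v_{k-1} + v_{k+1})/2 = 1 is v_k = −k^2. Adding homogeneous solution A + B k and matching boundaries gives v_k = k (58 − k). Substituting k = 51: v_51 = 51 · 7 = 357.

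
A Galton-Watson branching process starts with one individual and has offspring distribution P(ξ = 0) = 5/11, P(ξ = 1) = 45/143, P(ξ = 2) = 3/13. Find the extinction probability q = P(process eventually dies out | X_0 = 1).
q = 1

Mean offspring μ = 0·5/11 + 1·45/143 + 2·3/13 = 111/143 ≤ 1. For μ ≤ 1 with offspring not concentrated at 1, the Galton-Watson process goes extinct almost surely, so q = 1.
(Algebraic check: The pgf is f(s) = 5/11 + 45/143·s + 3/13·s². The extinction probability q is the smallest fixed point of f in [0, 1]. Setting s = f(s):
  3/13·s² + (45/143 − 1)·s + 5/11 = 0
  3/13·s² − (5/11 + 3/13)·s + 5/11 = 0
which factors as (s − 1)·(3/13·s − 5/11) = 0, giving roots s = 1 and s = (5/11)/(3/13) = 65/33. Since 65/33 ≥ 1, the smallest root in [0, 1] is s = 1.)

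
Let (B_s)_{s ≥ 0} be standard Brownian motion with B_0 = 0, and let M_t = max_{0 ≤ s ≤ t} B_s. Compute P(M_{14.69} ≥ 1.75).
P(M_{14.69} ≥ 1.75) = 2·P(B_{14.69} ≥ 1.75) = 2(1 − Φ(1.75/√14.69)) ≈ 0.6480

By the reflection principle for Brownian motion, P(M_t ≥ a) = 2 · P(B_t ≥ a) for a ≥ 0. Since B_t ~ N(0, t), P(B_t ≥ 1.75) = 1 − Φ(1.75/√t) = 1 − Φ(1.75/√14.69) = 1 − Φ(0.4566). So
  P(M_{14.69} ≥ 1.75) = 2(1 − Φ(0.4566)) ≈ 0.6480.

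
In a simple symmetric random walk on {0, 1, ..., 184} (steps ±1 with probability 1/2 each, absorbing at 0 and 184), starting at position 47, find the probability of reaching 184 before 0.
P(hit 184 before 0) = 47/184

Let u_k = P(hit 184 before 0 | start at k). Then u_0 = 0, u_184 = 1, and u_k = u_{k-1}/2 + u_{k+1}/2 for 1 ≤ k ≤ 183. This harmonic recurrence is solved by u_k = k/184, giving u_47 = 47/184.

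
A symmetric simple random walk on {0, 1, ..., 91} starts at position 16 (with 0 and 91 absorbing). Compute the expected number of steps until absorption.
E[τ | X_0 = 16] = 1200

Let v_k = E[τ | X_0 = k]. Boundary: v_0 = v_91 = 0. Recurrence: v_k = 1 + (v_{k-1} + v_{k+1})/2 for 1 ≤ k ≤ 90. The particular solution to v_k − (v_{k-1} + v_{k+1})/2 = 1 is v_k = −k^2. Adding homogeneous solution A + B k and matching boundaries gives v_k = k (91 − k). Substituting k = 16: v_16 = 16 · 75 = 1200.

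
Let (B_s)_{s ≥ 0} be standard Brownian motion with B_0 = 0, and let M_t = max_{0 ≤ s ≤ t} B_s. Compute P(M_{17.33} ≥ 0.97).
P(M_{17.33} ≥ 0.97) = 2·P(B_{17.33} ≥ 0.97) = 2(1 − Φ(0.97/√17.33)) ≈ 0.8158

By the reflection principle for Brownian motion, P(M_t ≥ a) = 2 · P(B_t ≥ a) for a ≥ 0. Since B_t ~ N(0, t), P(B_t ≥ 0.97) = 1 − Φ(0.97/√t) = 1 − Φ(0.97/√17.33) = 1 − Φ(0.2330). So
  P(M_{17.33} ≥ 0.97) = 2(1 − Φ(0.2330)) ≈ 0.8158.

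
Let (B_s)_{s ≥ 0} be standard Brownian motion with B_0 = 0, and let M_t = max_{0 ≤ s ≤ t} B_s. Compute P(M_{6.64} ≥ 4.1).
P(M_{6.64} ≥ 4.1) = 2·P(B_{6.64} ≥ 4.1) = 2(1 − Φ(4.1/√6.64)) ≈ 0.1116

By the reflection principle for Brownian motion, P(M_t ≥ a) = 2 · P(B_t ≥ a) for a ≥ 0. Since B_t ~ N(0, t), P(B_t ≥ 4.1) = 1 − Φ(4.1/√t) = 1 − Φ(4.1/√6.64) = 1 − Φ(1.5911). So
  P(M_{6.64} ≥ 4.1) = 2(1 − Φ(1.5911)) ≈ 0.1116.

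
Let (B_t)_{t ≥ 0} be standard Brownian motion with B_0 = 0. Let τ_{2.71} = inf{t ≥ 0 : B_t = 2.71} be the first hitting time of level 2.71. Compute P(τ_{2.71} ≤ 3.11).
P(τ_{2.71} ≤ 3.11) = 2(1 − Φ(2.71/√3.11)) = 2(1 − Φ(1.5367)) ≈ 0.1244

By the reflection principle for standard BM, P(τ_b ≤ t) = 2 · P(B_t ≥ b). Since B_t ~ N(0, t), P(B_t ≥ 2.71) = 1 − Φ(2.71/√t) = 1 − Φ(2.71/√3.11) = 1 − Φ(1.5367) ≈ 0.06218. Doubling: P(τ_{2.71} ≤ 3.11) ≈ 2 · 0.06218 = 0.12436 ≈ 0.1244.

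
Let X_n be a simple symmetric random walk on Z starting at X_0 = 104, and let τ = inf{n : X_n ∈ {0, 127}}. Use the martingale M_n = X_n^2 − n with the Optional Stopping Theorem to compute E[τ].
E[τ] = 2392

M_n = X_n^2 − n is a martingale (since E[X_{n+1}^2 | F_n] = X_n^2 + 1). By OST (τ has finite mean in a bounded region), E[M_τ] = E[M_0] = X_0^2 − 0 = 104^2 = 10816. Also E[M_τ] = E[X_τ^2] − E[τ]. The walk exits at 0 or 127, with P(hit 127 first) = 104/127, so E[X_τ^2] = 127^2 · 104/127 + 0 = 13208. Thus E[τ] = E[X_τ^2] − E[M_τ] = 13208 − 10816 = 2392 = 104(127 − 104) = 2392.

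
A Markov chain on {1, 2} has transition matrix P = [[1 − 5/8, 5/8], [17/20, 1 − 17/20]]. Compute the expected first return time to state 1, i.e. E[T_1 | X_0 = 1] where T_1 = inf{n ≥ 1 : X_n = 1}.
E[T_1 | X_0 = 1] = 1/π_1 = 59/34

For an irreducible recurrent Markov chain with stationary distribution π, E[T_i | X_0 = i] = 1/π_i (Kac's formula). Here π_1 = (17/20)/(5/8 + 17/20) = (17/20)/(59/40) = 34/59, so E[T_1 | X_0 = 1] = 1/π_1 = (5/8 + 17/20)/(17/20) = (59/40)/(17/20) = 59/34.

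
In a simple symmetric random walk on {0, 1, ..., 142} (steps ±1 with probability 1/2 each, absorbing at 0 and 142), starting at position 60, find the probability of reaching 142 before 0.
P(hit 142 before 0) = 60/142 = 30/71

Let u_k = P(hit 142 before 0 | start at k). Then u_0 = 0, u_142 = 1, and u_k = u_{k-1}/2 + u_{k+1}/2 for 1 ≤ k ≤ 141. This harmonic recurrence is solved by u_k = k/142, giving u_60 = 60/142 = 30/71.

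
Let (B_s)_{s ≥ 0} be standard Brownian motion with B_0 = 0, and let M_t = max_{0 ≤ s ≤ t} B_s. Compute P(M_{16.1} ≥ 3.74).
P(M_{16.1} ≥ 3.74) = 2·P(B_{16.1} ≥ 3.74) = 2(1 − Φ(3.74/√16.1)) ≈ 0.3513

By the reflection principle for Brownian motion, P(M_t ≥ a) = 2 · P(B_t ≥ a) for a ≥ 0. Since B_t ~ N(0, t), P(B_t ≥ 3.74) = 1 − Φ(3.74/√t) = 1 − Φ(3.74/√16.1) = 1 − Φ(0.9321). So
  P(M_{16.1} ≥ 3.74) = 2(1 − Φ(0.9321)) ≈ 0.3513.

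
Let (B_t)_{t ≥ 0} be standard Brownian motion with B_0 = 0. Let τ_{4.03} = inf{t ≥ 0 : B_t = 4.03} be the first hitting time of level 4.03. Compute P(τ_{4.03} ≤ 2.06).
P(τ_{4.03} ≤ 2.06) = 2(1 − Φ(4.03/√2.06)) = 2(1 − Φ(2.8078)) ≈ 0.0050

By the reflection principle for standard BM, P(τ_b ≤ t) = 2 · P(B_t ≥ b). Since B_t ~ N(0, t), P(B_t ≥ 4.03) = 1 − Φ(4.03/√t) = 1 − Φ(4.03/√2.06) = 1 − Φ(2.8078) ≈ 0.00249. Doubling: P(τ_{4.03} ≤ 2.06) ≈ 2 · 0.00249 = 0.00498 ≈ 0.0050.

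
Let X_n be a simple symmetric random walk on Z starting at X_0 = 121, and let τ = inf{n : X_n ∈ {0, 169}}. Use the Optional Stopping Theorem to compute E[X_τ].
E[X_τ] = 121

X_n is a martingale and τ is a bounded-mean stopping time (indeed τ is finite a.s. with bounded expectation since the walk is in a bounded region). By the OST, E[X_τ] = E[X_0] = 121. Equivalently: E[X_τ] = 169 · P(hit 169 first) + 0 · P(hit 0 first) = 169 · (121/169) = 121.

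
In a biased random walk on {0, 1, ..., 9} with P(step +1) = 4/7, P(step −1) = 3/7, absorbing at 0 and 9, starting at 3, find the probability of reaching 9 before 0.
P(hit 9 before 0) = (1 − (3/4)^3) / (1 − (3/4)^9) = 4096/6553

Let u_k denote P(reach 9 before 0 | start at k). Boundary: u_0 = 0, u_9 = 1. Recurrence: u_k = 4/7·u_{k+1} + 3/7·u_{k-1} for 1 ≤ k ≤ 8. Try u_k = A + B·r^k with r = q/p = (3/7)/(4/7) = 3/4. Substitution satisfies the recurrence; boundary conditions give:
  u_k = (1 − r^k) / (1 − r^N) = (1 − (3/4)^3) / (1 − (3/4)^9) = 4096/6553.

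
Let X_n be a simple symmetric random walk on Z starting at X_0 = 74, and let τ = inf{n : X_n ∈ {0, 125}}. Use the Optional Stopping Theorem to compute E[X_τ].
E[X_τ] = 74

X_n is a martingale and τ is a bounded-mean stopping time (indeed τ is finite a.s. with bounded expectation since the walk is in a bounded region). By the OST, E[X_τ] = E[X_0] = 74. Equivalently: E[X_τ] = 125 · P(hit 125 first) + 0 · P(hit 0 first) = 125 · (74/125) = 74.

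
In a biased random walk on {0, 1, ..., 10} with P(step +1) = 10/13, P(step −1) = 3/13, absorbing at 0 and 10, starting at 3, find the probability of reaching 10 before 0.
P(hit 10 before 0) = (1 − (3/10)^3) / (1 − (3/10)^10) = 1390000000/1428562993

Let u_k denote P(reach 10 before 0 | start at k). Boundary: u_0 = 0, u_10 = 1. Recurrence: u_k = 10/13·u_{k+1} + 3/13·u_{k-1} for 1 ≤ k ≤ 9. Try u_k = A + B·r^k with r = q/p = (3/13)/(10/13) = 3/10. Substitution satisfies the recurrence; boundary conditions give:
  u_k = (1 − r^k) / (1 − r^N) = (1 − (3/10)^3) / (1 − (3/10)^10) = 1390000000/1428562993.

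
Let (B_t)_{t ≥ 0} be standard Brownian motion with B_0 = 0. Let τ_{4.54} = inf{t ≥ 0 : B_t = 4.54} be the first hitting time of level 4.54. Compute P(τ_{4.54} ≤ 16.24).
P(τ_{4.54} ≤ 16.24) = 2(1 − Φ(4.54/√16.24)) = 2(1 − Φ(1.1266)) ≈ 0.2599

By the reflection principle for standard BM, P(τ_b ≤ t) = 2 · P(B_t ≥ b). Since B_t ~ N(0, t), P(B_t ≥ 4.54) = 1 − Φ(4.54/√t) = 1 − Φ(4.54/√16.24) = 1 − Φ(1.1266) ≈ 0.12996. Doubling: P(τ_{4.54} ≤ 16.24) ≈ 2 · 0.12996 = 0.25992 ≈ 0.2599.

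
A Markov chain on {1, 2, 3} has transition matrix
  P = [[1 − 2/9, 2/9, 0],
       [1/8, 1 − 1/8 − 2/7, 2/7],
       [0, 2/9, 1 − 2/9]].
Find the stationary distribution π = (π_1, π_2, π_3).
π = (63/319, 112/319, 144/319)

This is a birth-death chain on three states, which satisfies detailed balance: π_1 · P_{12} = π_2 · P_{21} and π_2 · P_{23} = π_3 · P_{32}.
From π_1 · 2/9 = π_2 · 1/8: π_2/π_1 = (2/9)/(1/8) = 16/9.
From π_2 · 2/7 = π_3 · 2/9: π_3/π_2 = (2/7)/(2/9) = 9/7.
Take π_1 proportional to 1; then unnormalized π = (1, 16/9, 16/7). Normalize by dividing by the sum 319/63:
  π = (63/319, 112/319, 144/319).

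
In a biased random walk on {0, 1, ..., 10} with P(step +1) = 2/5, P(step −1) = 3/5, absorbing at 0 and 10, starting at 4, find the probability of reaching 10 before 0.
P(hit 10 before 0) = (1 − (3/2)^4) / (1 − (3/2)^10) = 832/11605

Let u_k denote P(reach 10 before 0 | start at k). Boundary: u_0 = 0, u_10 = 1. Recurrence: u_k = 2/5·u_{k+1} + 3/5·u_{k-1} for 1 ≤ k ≤ 9. Try u_k = A + B·r^k with r = q/p = (3/5)/(2/5) = 3/2. Substitution satisfies the recurrence; boundary conditions give:
  u_k = (1 − r^k) / (1 − r^N) = (1 − (3/2)^4) / (1 − (3/2)^10) = 832/11605.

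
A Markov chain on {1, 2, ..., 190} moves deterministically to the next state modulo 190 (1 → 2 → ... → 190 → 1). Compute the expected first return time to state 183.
E[T_183 | X_0 = 183] = 190

The chain cycles deterministically, so starting at state 183 it returns in exactly 190 steps. Equivalently, the stationary distribution is uniform π_j = 1/190 for every state j, so by Kac's formula E[T_183] = 1/π_183 = 190.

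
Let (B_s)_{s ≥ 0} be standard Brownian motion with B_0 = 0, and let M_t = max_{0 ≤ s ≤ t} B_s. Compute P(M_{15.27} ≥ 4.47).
P(M_{15.27} ≥ 4.47) = 2·P(B_{15.27} ≥ 4.47) = 2(1 − Φ(4.47/√15.27)) ≈ 0.2527

By the reflection principle for Brownian motion, P(M_t ≥ a) = 2 · P(B_t ≥ a) for a ≥ 0. Since B_t ~ N(0, t), P(B_t ≥ 4.47) = 1 − Φ(4.47/√t) = 1 − Φ(4.47/√15.27) = 1 − Φ(1.1439). So
  P(M_{15.27} ≥ 4.47) = 2(1 − Φ(1.1439)) ≈ 0.2527.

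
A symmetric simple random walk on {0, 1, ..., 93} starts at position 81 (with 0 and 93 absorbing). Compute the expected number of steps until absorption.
E[τ | X_0 = 81] = 972

Let v_k = E[τ | X_0 = k]. Boundary: v_0 = v_93 = 0. Recurrence: v_k = 1 + (v_{k-1} + v_{k+1})/2 for 1 ≤ k ≤ 92. The particular solution to v_k − (v_{k-1} + v_{k+1})/2 = 1 is v_k = −k^2. Adding homogeneous solution A + B k and matching boundaries gives v_k = k (93 − k). Substituting k = 81: v_81 = 81 · 12 = 972.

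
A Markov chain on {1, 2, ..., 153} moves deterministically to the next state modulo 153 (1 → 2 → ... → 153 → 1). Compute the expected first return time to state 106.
E[T_106 | X_0 = 106] = 153

The chain cycles deterministically, so starting at state 106 it returns in exactly 153 steps. Equivalently, the stationary distribution is uniform π_j = 1/153 for every state j, so by Kac's formula E[T_106] = 1/π_106 = 153.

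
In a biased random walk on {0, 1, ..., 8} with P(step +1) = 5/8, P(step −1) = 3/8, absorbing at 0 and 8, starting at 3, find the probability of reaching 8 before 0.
P(hit 8 before 0) = (1 − (3/5)^3) / (1 − (3/5)^8) = 153125/192032

Let u_k denote P(reach 8 before 0 | start at k). Boundary: u_0 = 0, u_8 = 1. Recurrence: u_k = 5/8·u_{k+1} + 3/8·u_{k-1} for 1 ≤ k ≤ 7. Try u_k = A + B·r^k with r = q/p = (3/8)/(5/8) = 3/5. Substitution satisfies the recurrence; boundary conditions give:
  u_k = (1 − r^k) / (1 − r^N) = (1 − (3/5)^3) / (1 − (3/5)^8) = 153125/192032.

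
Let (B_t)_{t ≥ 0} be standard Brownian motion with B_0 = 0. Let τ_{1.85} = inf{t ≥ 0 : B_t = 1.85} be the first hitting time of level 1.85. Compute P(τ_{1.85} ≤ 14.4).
P(τ_{1.85} ≤ 14.4) = 2(1 − Φ(1.85/√14.4)) = 2(1 − Φ(0.4875)) ≈ 0.6259

By the reflection principle for standard BM, P(τ_b ≤ t) = 2 · P(B_t ≥ b). Since B_t ~ N(0, t), P(B_t ≥ 1.85) = 1 − Φ(1.85/√t) = 1 − Φ(1.85/√14.4) = 1 − Φ(0.4875) ≈ 0.31295. Doubling: P(τ_{1.85} ≤ 14.4) ≈ 2 · 0.31295 = 0.62590 ≈ 0.6259.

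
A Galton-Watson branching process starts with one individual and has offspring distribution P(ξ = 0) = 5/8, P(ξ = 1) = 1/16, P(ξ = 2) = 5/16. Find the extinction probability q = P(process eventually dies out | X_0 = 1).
q = 1

Mean offspring μ = 0·5/8 + 1·1/16 + 2·5/16 = 11/16 ≤ 1. For μ ≤ 1 with offspring not concentrated at 1, the Galton-Watson process goes extinct almost surely, so q = 1.
(Algebraic check: The pgf is f(s) = 5/8 + 1/16·s + 5/16·s². The extinction probability q is the smallest fixed point of f in [0, 1]. Setting s = f(s):
  5/16·s² + (1/16 − 1)·s + 5/8 = 0
  5/16·s² − (5/8 + 5/16)·s + 5/8 = 0
which factors as (s − 1)·(5/16·s − 5/8) = 0, giving roots s = 1 and s = (5/8)/(5/16) = 2. Since 2 ≥ 1, the smallest root in [0, 1] is s = 1.)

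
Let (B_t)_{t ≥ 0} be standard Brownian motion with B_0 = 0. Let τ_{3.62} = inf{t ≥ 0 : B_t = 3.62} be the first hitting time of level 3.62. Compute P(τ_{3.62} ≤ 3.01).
P(τ_{3.62} ≤ 3.01) = 2(1 − Φ(3.62/√3.01)) = 2(1 − Φ(2.0865)) ≈ 0.0369

By the reflection principle for standard BM, P(τ_b ≤ t) = 2 · P(B_t ≥ b). Since B_t ~ N(0, t), P(B_t ≥ 3.62) = 1 − Φ(3.62/√t) = 1 − Φ(3.62/√3.01) = 1 − Φ(2.0865) ≈ 0.01847. Doubling: P(τ_{3.62} ≤ 3.01) ≈ 2 · 0.01847 = 0.03694 ≈ 0.0369.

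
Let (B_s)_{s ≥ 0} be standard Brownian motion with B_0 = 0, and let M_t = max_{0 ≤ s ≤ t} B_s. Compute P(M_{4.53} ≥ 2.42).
P(M_{4.53} ≥ 2.42) = 2·P(B_{4.53} ≥ 2.42) = 2(1 − Φ(2.42/√4.53)) ≈ 0.2555

By the reflection principle for Brownian motion, P(M_t ≥ a) = 2 · P(B_t ≥ a) for a ≥ 0. Since B_t ~ N(0, t), P(B_t ≥ 2.42) = 1 − Φ(2.42/√t) = 1 − Φ(2.42/√4.53) = 1 − Φ(1.1370). So
  P(M_{4.53} ≥ 2.42) = 2(1 − Φ(1.1370)) ≈ 0.2555.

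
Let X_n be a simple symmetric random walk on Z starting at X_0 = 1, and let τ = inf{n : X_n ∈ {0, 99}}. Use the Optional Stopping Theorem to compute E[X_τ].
E[X_τ] = 1

X_n is a martingale and τ is a bounded-mean stopping time (indeed τ is finite a.s. with bounded expectation since the walk is in a bounded region). By the OST, E[X_τ] = E[X_0] = 1. Equivalently: E[X_τ] = 99 · P(hit 99 first) + 0 · P(hit 0 first) = 99 · (1/99) = 1.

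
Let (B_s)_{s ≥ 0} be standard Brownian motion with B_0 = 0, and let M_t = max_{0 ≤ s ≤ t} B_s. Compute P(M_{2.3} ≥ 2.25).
P(M_{2.3} ≥ 2.25) = 2·P(B_{2.3} ≥ 2.25) = 2(1 − Φ(2.25/√2.3)) ≈ 0.1379

By the reflection principle for Brownian motion, P(M_t ≥ a) = 2 · P(B_t ≥ a) for a ≥ 0. Since B_t ~ N(0, t), P(B_t ≥ 2.25) = 1 − Φ(2.25/√t) = 1 − Φ(2.25/√2.3) = 1 − Φ(1.4836). So
  P(M_{2.3} ≥ 2.25) = 2(1 − Φ(1.4836)) ≈ 0.1379.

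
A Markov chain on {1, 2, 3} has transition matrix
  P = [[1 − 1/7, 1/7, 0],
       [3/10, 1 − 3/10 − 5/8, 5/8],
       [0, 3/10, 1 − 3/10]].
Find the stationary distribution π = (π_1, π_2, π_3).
π = (126/311, 60/311, 125/311)

This is a birth-death chain on three states, which satisfies detailed balance: π_1 · P_{12} = π_2 · P_{21} and π_2 · P_{23} = π_3 · P_{32}.
From π_1 · 1/7 = π_2 · 3/10: π_2/π_1 = (1/7)/(3/10) = 10/21.
From π_2 · 5/8 = π_3 · 3/10: π_3/π_2 = (5/8)/(3/10) = 25/12.
Take π_1 proportional to 1; then unnormalized π = (1, 10/21, 125/126). Normalize by dividing by the sum 311/126:
  π = (126/311, 60/311, 125/311).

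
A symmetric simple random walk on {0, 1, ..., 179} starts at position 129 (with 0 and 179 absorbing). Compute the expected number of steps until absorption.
E[τ | X_0 = 129] = 6450

Let v_k = E[τ | X_0 = k]. Boundary: v_0 = v_179 = 0. Recurrence: v_k = 1 + (v_{k-1} + v_{k+1})/2 for 1 ≤ k ≤ 178. The particular solution to v_k − (v_{k-1} + v_{k+1})/2 = 1 is v_k = −k^2. Adding homogeneous solution A + B k and matching boundaries gives v_k = k (179 − k). Substituting k = 129: v_129 = 129 · 50 = 6450.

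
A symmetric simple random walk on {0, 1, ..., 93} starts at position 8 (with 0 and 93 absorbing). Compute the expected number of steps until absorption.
E[τ | X_0 = 8] = 680

Let v_k = E[τ | X_0 = k]. Boundary: v_0 = v_93 = 0. Recurrence: v_k = 1 + (v_{k-1} + v_{k+1})/2 for 1 ≤ k ≤ 92. The particular solution to v_k − (v_{k-1} + v_{k+1})/2 = 1 is v_k = −k^2. Adding homogeneous solution A + B k and matching boundaries gives v_k = k (93 − k). Substituting k = 8: v_8 = 8 · 85 = 680.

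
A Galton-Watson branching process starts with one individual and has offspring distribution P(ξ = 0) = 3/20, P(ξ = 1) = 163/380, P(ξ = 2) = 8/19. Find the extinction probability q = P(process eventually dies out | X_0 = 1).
q = 57/160

The pgf is f(s) = 3/20 + 163/380·s + 8/19·s². The extinction probability q is the smallest fixed point of f in [0, 1]. Setting s = f(s):
  8/19·s² + (163/380 − 1)·s + 3/20 = 0
  8/19·s² − (3/20 + 8/19)·s + 3/20 = 0
which factors as (s − 1)·(8/19·s − 3/20) = 0, giving roots s = 1 and s = (3/20)/(8/19) = 57/160.
Mean offspring μ = 163/380 + 2·8/19 = 483/380 > 1 (supercritical), so q < 1. The extinction probability is the smaller root: q = (3/20)/(8/19) = 57/160.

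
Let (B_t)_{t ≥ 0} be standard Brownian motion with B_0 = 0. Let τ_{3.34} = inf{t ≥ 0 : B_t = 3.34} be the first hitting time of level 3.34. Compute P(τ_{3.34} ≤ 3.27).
P(τ_{3.34} ≤ 3.27) = 2(1 − Φ(3.34/√3.27)) = 2(1 − Φ(1.8470)) ≈ 0.0647

By the reflection principle for standard BM, P(τ_b ≤ t) = 2 · P(B_t ≥ b). Since B_t ~ N(0, t), P(B_t ≥ 3.34) = 1 − Φ(3.34/√t) = 1 − Φ(3.34/√3.27) = 1 − Φ(1.8470) ≈ 0.03237. Doubling: P(τ_{3.34} ≤ 3.27) ≈ 2 · 0.03237 = 0.06474 ≈ 0.0647.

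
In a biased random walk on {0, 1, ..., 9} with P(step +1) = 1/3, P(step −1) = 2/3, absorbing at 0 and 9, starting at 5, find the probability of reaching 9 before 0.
P(hit 9 before 0) = (1 − (2)^5) / (1 − (2)^9) = 31/511

Let u_k denote P(reach 9 before 0 | start at k). Boundary: u_0 = 0, u_9 = 1. Recurrence: u_k = 1/3·u_{k+1} + 2/3·u_{k-1} for 1 ≤ k ≤ 8. Try u_k = A + B·r^k with r = q/p = (2/3)/(1/3) = 2. Substitution satisfies the recurrence; boundary conditions give:
  u_k = (1 − r^k) / (1 − r^N) = (1 − (2)^5) / (1 − (2)^9) = 31/511.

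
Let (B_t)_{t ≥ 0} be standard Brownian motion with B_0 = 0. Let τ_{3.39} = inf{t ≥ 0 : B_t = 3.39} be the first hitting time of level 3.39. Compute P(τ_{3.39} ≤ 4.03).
P(τ_{3.39} ≤ 4.03) = 2(1 − Φ(3.39/√4.03)) = 2(1 − Φ(1.6887)) ≈ 0.0913

By the reflection principle for standard BM, P(τ_b ≤ t) = 2 · P(B_t ≥ b). Since B_t ~ N(0, t), P(B_t ≥ 3.39) = 1 − Φ(3.39/√t) = 1 − Φ(3.39/√4.03) = 1 − Φ(1.6887) ≈ 0.04564. Doubling: P(τ_{3.39} ≤ 4.03) ≈ 2 · 0.04564 = 0.09128 ≈ 0.0913.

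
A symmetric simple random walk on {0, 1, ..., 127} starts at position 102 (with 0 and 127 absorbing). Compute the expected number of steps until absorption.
E[τ | X_0 = 102] = 2550

Let v_k = E[τ | X_0 = k]. Boundary: v_0 = v_127 = 0. Recurrence: v_k = 1 + (v_{k-1} + v_{k+1})/2 for 1 ≤ k ≤ 126. The particular solution to v_k − (v_{k-1} + v_{k+1})/2 = 1 is v_k = −k^2. Adding homogeneous solution A + B k and matching boundaries gives v_k = k (127 − k). Substituting k = 102: v_102 = 102 · 25 = 2550.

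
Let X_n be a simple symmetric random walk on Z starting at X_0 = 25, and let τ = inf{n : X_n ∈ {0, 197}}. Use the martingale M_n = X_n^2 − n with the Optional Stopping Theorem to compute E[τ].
E[τ] = 4300

M_n = X_n^2 − n is a martingale (since E[X_{n+1}^2 | F_n] = X_n^2 + 1). By OST (τ has finite mean in a bounded region), E[M_τ] = E[M_0] = X_0^2 − 0 = 25^2 = 625. Also E[M_τ] = E[X_τ^2] − E[τ]. The walk exits at 0 or 197, with P(hit 197 first) = 25/197, so E[X_τ^2] = 197^2 · 25/197 + 0 = 4925. Thus E[τ] = E[X_τ^2] − E[M_τ] = 4925 − 625 = 4300 = 25(197 − 25) = 4300.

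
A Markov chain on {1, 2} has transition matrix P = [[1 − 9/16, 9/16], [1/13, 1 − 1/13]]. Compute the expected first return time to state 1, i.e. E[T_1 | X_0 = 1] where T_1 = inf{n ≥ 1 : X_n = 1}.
E[T_1 | X_0 = 1] = 1/π_1 = 133/16

For an irreducible recurrent Markov chain with stationary distribution π, E[T_i | X_0 = i] = 1/π_i (Kac's formula). Here π_1 = (1/13)/(9/16 + 1/13) = (1/13)/(133/208) = 16/133, so E[T_1 | X_0 = 1] = 1/π_1 = (9/16 + 1/13)/(1/13) = (133/208)/(1/13) = 133/16.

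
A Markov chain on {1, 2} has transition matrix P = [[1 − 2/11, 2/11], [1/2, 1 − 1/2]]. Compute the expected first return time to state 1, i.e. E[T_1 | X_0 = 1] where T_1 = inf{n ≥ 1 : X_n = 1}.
E[T_1 | X_0 = 1] = 1/π_1 = 15/11

For an irreducible recurrent Markov chain with stationary distribution π, E[T_i | X_0 = i] = 1/π_i (Kac's formula). Here π_1 = (1/2)/(2/11 + 1/2) = (1/2)/(15/22) = 11/15, so E[T_1 | X_0 = 1] = 1/π_1 = (2/11 + 1/2)/(1/2) = (15/22)/(1/2) = 15/11.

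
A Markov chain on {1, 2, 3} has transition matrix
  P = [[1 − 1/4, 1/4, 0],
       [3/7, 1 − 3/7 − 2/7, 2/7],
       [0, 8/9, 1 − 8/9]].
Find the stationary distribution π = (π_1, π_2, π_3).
π = (48/85, 28/85, 9/85)

This is a birth-death chain on three states, which satisfies detailed balance: π_1 · P_{12} = π_2 · P_{21} and π_2 · P_{23} = π_3 · P_{32}.
From π_1 · 1/4 = π_2 · 3/7: π_2/π_1 = (1/4)/(3/7) = 7/12.
From π_2 · 2/7 = π_3 · 8/9: π_3/π_2 = (2/7)/(8/9) = 9/28.
Take π_1 proportional to 1; then unnormalized π = (1, 7/12, 3/16). Normalize by dividing by the sum 85/48:
  π = (48/85, 28/85, 9/85).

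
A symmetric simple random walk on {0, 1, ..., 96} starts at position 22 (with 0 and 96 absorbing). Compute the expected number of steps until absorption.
E[τ | X_0 = 22] = 1628

Let v_k = E[τ | X_0 = k]. Boundary: v_0 = v_96 = 0. Recurrence: v_k = 1 + (v_{k-1} + v_{k+1})/2 for 1 ≤ k ≤ 95. The particular solution to v_k − (v_{k-1} + v_{k+1})/2 = 1 is v_k = −k^2. Adding homogeneous solution A + B k and matching boundaries gives v_k = k (96 − k). Substituting k = 22: v_22 = 22 · 74 = 1628.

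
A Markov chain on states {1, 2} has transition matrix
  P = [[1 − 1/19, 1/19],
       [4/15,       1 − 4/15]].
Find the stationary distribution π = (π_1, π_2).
π_1 = 76/91, π_2 = 15/91

Solve πP = π with π_1 + π_2 = 1. From πP = π: π_1 · (1 − 1/19) + π_2 · 4/15 = π_1 ⇒ π_2 · 4/15 = π_1 · 1/19 ⇒ π_2/π_1 = (1/19)/(4/15) = 15/76. Together with π_1 + π_2 = 1:
  π_1 = (4/15)/(1/19 + 4/15) = (4/15)/(91/285) = 76/91,
  π_2 = (1/19)/(1/19 + 4/15) = (1/19)/(91/285) = 15/91.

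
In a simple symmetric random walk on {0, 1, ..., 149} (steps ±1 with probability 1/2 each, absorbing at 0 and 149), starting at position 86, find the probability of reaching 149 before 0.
P(hit 149 before 0) = 86/149

Let u_k = P(hit 149 before 0 | start at k). Then u_0 = 0, u_149 = 1, and u_k = u_{k-1}/2 + u_{k+1}/2 for 1 ≤ k ≤ 148. This harmonic recurrence is solved by u_k = k/149, giving u_86 = 86/149.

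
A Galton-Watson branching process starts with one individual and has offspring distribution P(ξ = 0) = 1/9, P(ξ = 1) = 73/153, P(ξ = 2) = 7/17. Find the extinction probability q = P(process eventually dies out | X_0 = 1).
q = 17/63

The pgf is f(s) = 1/9 + 73/153·s + 7/17·s². The extinction probability q is the smallest fixed point of f in [0, 1]. Setting s = f(s):
  7/17·s² + (73/153 − 1)·s + 1/9 = 0
  7/17·s² − (1/9 + 7/17)·s + 1/9 = 0
which factors as (s − 1)·(7/17·s − 1/9) = 0, giving roots s = 1 and s = (1/9)/(7/17) = 17/63.
Mean offspring μ = 73/153 + 2·7/17 = 199/153 > 1 (supercritical), so q < 1. The extinction probability is the smaller root: q = (1/9)/(7/17) = 17/63.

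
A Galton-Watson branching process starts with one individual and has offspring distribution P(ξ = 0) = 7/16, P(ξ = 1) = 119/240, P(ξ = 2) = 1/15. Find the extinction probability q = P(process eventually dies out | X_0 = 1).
q = 1

Mean offspring μ = 0·7/16 + 1·119/240 + 2·1/15 = 151/240 ≤ 1. For μ ≤ 1 with offspring not concentrated at 1, the Galton-Watson process goes extinct almost surely, so q = 1.
(Algebraic check: The pgf is f(s) = 7/16 + 119/240·s + 1/15·s². The extinction probability q is the smallest fixed point of f in [0, 1]. Setting s = f(s):
  1/15·s² + (119/240 − 1)·s + 7/16 = 0
  1/15·s² − (7/16 + 1/15)·s + 7/16 = 0
which factors as (s − 1)·(1/15·s − 7/16) = 0, giving roots s = 1 and s = (7/16)/(1/15) = 105/16. Since 105/16 ≥ 1, the smallest root in [0, 1] is s = 1.)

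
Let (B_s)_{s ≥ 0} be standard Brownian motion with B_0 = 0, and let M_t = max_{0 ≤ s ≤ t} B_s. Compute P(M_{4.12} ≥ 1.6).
P(M_{4.12} ≥ 1.6) = 2·P(B_{4.12} ≥ 1.6) = 2(1 − Φ(1.6/√4.12)) ≈ 0.4305

By the reflection principle for Brownian motion, P(M_t ≥ a) = 2 · P(B_t ≥ a) for a ≥ 0. Since B_t ~ N(0, t), P(B_t ≥ 1.6) = 1 − Φ(1.6/√t) = 1 − Φ(1.6/√4.12) = 1 − Φ(0.7883). So
  P(M_{4.12} ≥ 1.6) = 2(1 − Φ(0.7883)) ≈ 0.4305.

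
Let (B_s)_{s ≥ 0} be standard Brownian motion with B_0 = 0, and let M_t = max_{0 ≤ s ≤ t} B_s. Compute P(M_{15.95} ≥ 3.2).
P(M_{15.95} ≥ 3.2) = 2·P(B_{15.95} ≥ 3.2) = 2(1 − Φ(3.2/√15.95)) ≈ 0.4230

By the reflection principle for Brownian motion, P(M_t ≥ a) = 2 · P(B_t ≥ a) for a ≥ 0. Since B_t ~ N(0, t), P(B_t ≥ 3.2) = 1 − Φ(3.2/√t) = 1 − Φ(3.2/√15.95) = 1 − Φ(0.8013). So
  P(M_{15.95} ≥ 3.2) = 2(1 − Φ(0.8013)) ≈ 0.4230.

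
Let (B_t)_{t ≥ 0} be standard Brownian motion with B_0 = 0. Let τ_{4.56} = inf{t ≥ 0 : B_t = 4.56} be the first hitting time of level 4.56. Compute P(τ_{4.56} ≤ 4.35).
P(τ_{4.56} ≤ 4.35) = 2(1 − Φ(4.56/√4.35)) = 2(1 − Φ(2.1864)) ≈ 0.0288

By the reflection principle for standard BM, P(τ_b ≤ t) = 2 · P(B_t ≥ b). Since B_t ~ N(0, t), P(B_t ≥ 4.56) = 1 − Φ(4.56/√t) = 1 − Φ(4.56/√4.35) = 1 − Φ(2.1864) ≈ 0.01439. Doubling: P(τ_{4.56} ≤ 4.35) ≈ 2 · 0.01439 = 0.02878 ≈ 0.0288.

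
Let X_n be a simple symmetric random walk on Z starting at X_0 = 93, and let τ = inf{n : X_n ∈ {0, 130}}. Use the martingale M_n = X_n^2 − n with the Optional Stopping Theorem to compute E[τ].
E[τ] = 3441

M_n = X_n^2 − n is a martingale (since E[X_{n+1}^2 | F_n] = X_n^2 + 1). By OST (τ has finite mean in a bounded region), E[M_τ] = E[M_0] = X_0^2 − 0 = 93^2 = 8649. Also E[M_τ] = E[X_τ^2] − E[τ]. The walk exits at 0 or 130, with P(hit 130 first) = 93/130, so E[X_τ^2] = 130^2 · 93/130 + 0 = 12090. Thus E[τ] = E[X_τ^2] − E[M_τ] = 12090 − 8649 = 3441 = 93(130 − 93) = 3441.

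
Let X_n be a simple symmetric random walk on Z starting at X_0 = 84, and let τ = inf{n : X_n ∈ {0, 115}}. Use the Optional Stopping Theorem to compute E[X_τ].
E[X_τ] = 84

X_n is a martingale and τ is a bounded-mean stopping time (indeed τ is finite a.s. with bounded expectation since the walk is in a bounded region). By the OST, E[X_τ] = E[X_0] = 84. Equivalently: E[X_τ] = 115 · P(hit 115 first) + 0 · P(hit 0 first) = 115 · (84/115) = 84.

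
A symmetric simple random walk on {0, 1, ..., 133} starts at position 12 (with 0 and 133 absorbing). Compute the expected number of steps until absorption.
E[τ | X_0 = 12] = 1452

Let v_k = E[τ | X_0 = k]. Boundary: v_0 = v_133 = 0. Recurrence: v_k = 1 + (v_{k-1} + v_{k+1})/2 for 1 ≤ k ≤ 132. The particular solution to v_k − (v_{k-1} + v_{k+1})/2 = 1 is v_k = −k^2. Adding homogeneous solution A + B k and matching boundaries gives v_k = k (133 − k). Substituting k = 12: v_12 = 12 · 121 = 1452.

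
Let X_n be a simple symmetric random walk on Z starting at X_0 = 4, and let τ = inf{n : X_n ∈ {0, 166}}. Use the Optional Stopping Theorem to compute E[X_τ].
E[X_τ] = 4

X_n is a martingale and τ is a bounded-mean stopping time (indeed τ is finite a.s. with bounded expectation since the walk is in a bounded region). By the OST, E[X_τ] = E[X_0] = 4. Equivalently: E[X_τ] = 166 · P(hit 166 first) + 0 · P(hit 0 first) = 166 · (4/166) = 4.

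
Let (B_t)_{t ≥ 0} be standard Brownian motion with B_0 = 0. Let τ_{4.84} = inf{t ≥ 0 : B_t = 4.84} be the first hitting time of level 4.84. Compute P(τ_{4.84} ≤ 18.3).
P(τ_{4.84} ≤ 18.3) = 2(1 − Φ(4.84/√18.3)) = 2(1 − Φ(1.1314)) ≈ 0.2579

By the reflection principle for standard BM, P(τ_b ≤ t) = 2 · P(B_t ≥ b). Since B_t ~ N(0, t), P(B_t ≥ 4.84) = 1 − Φ(4.84/√t) = 1 − Φ(4.84/√18.3) = 1 − Φ(1.1314) ≈ 0.12894. Doubling: P(τ_{4.84} ≤ 18.3) ≈ 2 · 0.12894 = 0.25788 ≈ 0.2579.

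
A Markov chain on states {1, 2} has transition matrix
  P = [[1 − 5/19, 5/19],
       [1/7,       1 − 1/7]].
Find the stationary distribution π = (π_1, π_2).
π_1 = 19/54, π_2 = 35/54

Solve πP = π with π_1 + π_2 = 1. From πP = π: π_1 · (1 − 5/19) + π_2 · 1/7 = π_1 ⇒ π_2 · 1/7 = π_1 · 5/19 ⇒ π_2/π_1 = (5/19)/(1/7) = 35/19. Together with π_1 + π_2 = 1:
  π_1 = (1/7)/(5/19 + 1/7) = (1/7)/(54/133) = 19/54,
  π_2 = (5/19)/(5/19 + 1/7) = (5/19)/(54/133) = 35/54.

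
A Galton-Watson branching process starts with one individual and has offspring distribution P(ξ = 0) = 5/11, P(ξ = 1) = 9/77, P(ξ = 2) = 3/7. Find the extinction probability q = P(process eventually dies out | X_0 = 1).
q = 1

Mean offspring μ = 0·5/11 + 1·9/77 + 2·3/7 = 75/77 ≤ 1. For μ ≤ 1 with offspring not concentrated at 1, the Galton-Watson process goes extinct almost surely, so q = 1.
(Algebraic check: The pgf is f(s) = 5/11 + 9/77·s + 3/7·s². The extinction probability q is the smallest fixed point of f in [0, 1]. Setting s = f(s):
  3/7·s² + (9/77 − 1)·s + 5/11 = 0
  3/7·s² − (5/11 + 3/7)·s + 5/11 = 0
which factors as (s − 1)·(3/7·s − 5/11) = 0, giving roots s = 1 and s = (5/11)/(3/7) = 35/33. Since 35/33 ≥ 1, the smallest root in [0, 1] is s = 1.)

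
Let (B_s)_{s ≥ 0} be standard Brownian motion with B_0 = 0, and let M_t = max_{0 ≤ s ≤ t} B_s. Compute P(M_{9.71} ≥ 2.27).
P(M_{9.71} ≥ 2.27) = 2·P(B_{9.71} ≥ 2.27) = 2(1 − Φ(2.27/√9.71)) ≈ 0.4663

By the reflection principle for Brownian motion, P(M_t ≥ a) = 2 · P(B_t ≥ a) for a ≥ 0. Since B_t ~ N(0, t), P(B_t ≥ 2.27) = 1 − Φ(2.27/√t) = 1 − Φ(2.27/√9.71) = 1 − Φ(0.7285). So
  P(M_{9.71} ≥ 2.27) = 2(1 − Φ(0.7285)) ≈ 0.4663.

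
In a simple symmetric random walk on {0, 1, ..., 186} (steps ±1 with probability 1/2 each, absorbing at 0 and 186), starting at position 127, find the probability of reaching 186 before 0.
P(hit 186 before 0) = 127/186

Let u_k = P(hit 186 before 0 | start at k). Then u_0 = 0, u_186 = 1, and u_k = u_{k-1}/2 + u_{k+1}/2 for 1 ≤ k ≤ 185. This harmonic recurrence is solved by u_k = k/186, giving u_127 = 127/186.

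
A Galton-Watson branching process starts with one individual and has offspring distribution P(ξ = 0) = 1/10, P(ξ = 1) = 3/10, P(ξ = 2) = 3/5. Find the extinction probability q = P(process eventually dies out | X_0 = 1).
q = 1/6

The pgf is f(s) = 1/10 + 3/10·s + 3/5·s². The extinction probability q is the smallest fixed point of f in [0, 1]. Setting s = f(s):
  3/5·s² + (3/10 − 1)·s + 1/10 = 0
  3/5·s² − (1/10 + 3/5)·s + 1/10 = 0
which factors as (s − 1)·(3/5·s − 1/10) = 0, giving roots s = 1 and s = (1/10)/(3/5) = 1/6.
Mean offspring μ = 3/10 + 2·3/5 = 3/2 > 1 (supercritical), so q < 1. The extinction probability is the smaller root: q = (1/10)/(3/5) = 1/6.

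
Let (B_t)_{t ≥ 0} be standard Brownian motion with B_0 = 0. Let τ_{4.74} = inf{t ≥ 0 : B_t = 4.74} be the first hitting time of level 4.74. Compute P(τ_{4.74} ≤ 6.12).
P(τ_{4.74} ≤ 6.12) = 2(1 − Φ(4.74/√6.12)) = 2(1 − Φ(1.9160)) ≈ 0.0554

By the reflection principle for standard BM, P(τ_b ≤ t) = 2 · P(B_t ≥ b). Since B_t ~ N(0, t), P(B_t ≥ 4.74) = 1 − Φ(4.74/√t) = 1 − Φ(4.74/√6.12) = 1 − Φ(1.9160) ≈ 0.02768. Doubling: P(τ_{4.74} ≤ 6.12) ≈ 2 · 0.02768 = 0.05536 ≈ 0.0554.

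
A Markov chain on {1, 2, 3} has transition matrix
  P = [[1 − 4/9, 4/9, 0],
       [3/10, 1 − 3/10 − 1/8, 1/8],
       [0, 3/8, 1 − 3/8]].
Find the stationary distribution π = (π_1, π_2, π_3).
π = (81/241, 120/241, 40/241)

This is a birth-death chain on three states, which satisfies detailed balance: π_1 · P_{12} = π_2 · P_{21} and π_2 · P_{23} = π_3 · P_{32}.
From π_1 · 4/9 = π_2 · 3/10: π_2/π_1 = (4/9)/(3/10) = 40/27.
From π_2 · 1/8 = π_3 · 3/8: π_3/π_2 = (1/8)/(3/8) = 1/3.
Take π_1 proportional to 1; then unnormalized π = (1, 40/27, 40/81). Normalize by dividing by the sum 241/81:
  π = (81/241, 120/241, 40/241).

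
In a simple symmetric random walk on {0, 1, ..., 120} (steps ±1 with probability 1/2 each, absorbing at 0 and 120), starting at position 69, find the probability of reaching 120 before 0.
P(hit 120 before 0) = 69/120 = 23/40

Let u_k = P(hit 120 before 0 | start at k). Then u_0 = 0, u_120 = 1, and u_k = u_{k-1}/2 + u_{k+1}/2 for 1 ≤ k ≤ 119. This harmonic recurrence is solved by u_k = k/120, giving u_69 = 69/120 = 23/40.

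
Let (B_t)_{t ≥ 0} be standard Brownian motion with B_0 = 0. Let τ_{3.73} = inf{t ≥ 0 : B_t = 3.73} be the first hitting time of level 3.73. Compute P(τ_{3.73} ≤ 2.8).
P(τ_{3.73} ≤ 2.8) = 2(1 − Φ(3.73/√2.8)) = 2(1 − Φ(2.2291)) ≈ 0.0258

By the reflection principle for standard BM, P(τ_b ≤ t) = 2 · P(B_t ≥ b). Since B_t ~ N(0, t), P(B_t ≥ 3.73) = 1 − Φ(3.73/√t) = 1 − Φ(3.73/√2.8) = 1 − Φ(2.2291) ≈ 0.01290. Doubling: P(τ_{3.73} ≤ 2.8) ≈ 2 · 0.01290 = 0.02580 ≈ 0.0258.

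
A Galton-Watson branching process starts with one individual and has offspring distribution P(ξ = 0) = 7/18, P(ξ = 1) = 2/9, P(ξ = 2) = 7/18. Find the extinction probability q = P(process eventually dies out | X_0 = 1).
q = 1

Mean offspring μ = 0·7/18 + 1·2/9 + 2·7/18 = 1 ≤ 1. For μ ≤ 1 with offspring not concentrated at 1, the Galton-Watson process goes extinct almost surely, so q = 1.
(Algebraic check: The pgf is f(s) = 7/18 + 2/9·s + 7/18·s². The extinction probability q is the smallest fixed point of f in [0, 1]. Setting s = f(s):
  7/18·s² + (2/9 − 1)·s + 7/18 = 0
  7/18·s² − (7/18 + 7/18)·s + 7/18 = 0
which factors as (s − 1)·(7/18·s − 7/18) = 0, giving roots s = 1 and s = (7/18)/(7/18) = 1. Since 1 ≥ 1, the smallest root in [0, 1] is s = 1.)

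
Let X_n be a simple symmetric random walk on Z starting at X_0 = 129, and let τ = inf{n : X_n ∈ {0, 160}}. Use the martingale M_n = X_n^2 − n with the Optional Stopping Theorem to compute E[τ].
E[τ] = 3999

M_n = X_n^2 − n is a martingale (since E[X_{n+1}^2 | F_n] = X_n^2 + 1). By OST (τ has finite mean in a bounded region), E[M_τ] = E[M_0] = X_0^2 − 0 = 129^2 = 16641. Also E[M_τ] = E[X_τ^2] − E[τ]. The walk exits at 0 or 160, with P(hit 160 first) = 129/160, so E[X_τ^2] = 160^2 · 129/160 + 0 = 20640. Thus E[τ] = E[X_τ^2] − E[M_τ] = 20640 − 16641 = 3999 = 129(160 − 129) = 3999.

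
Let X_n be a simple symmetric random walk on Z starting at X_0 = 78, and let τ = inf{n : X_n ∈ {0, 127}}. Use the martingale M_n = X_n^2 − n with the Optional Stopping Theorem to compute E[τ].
E[τ] = 3822

M_n = X_n^2 − n is a martingale (since E[X_{n+1}^2 | F_n] = X_n^2 + 1). By OST (τ has finite mean in a bounded region), E[M_τ] = E[M_0] = X_0^2 − 0 = 78^2 = 6084. Also E[M_τ] = E[X_τ^2] − E[τ]. The walk exits at 0 or 127, with P(hit 127 first) = 78/127, so E[X_τ^2] = 127^2 · 78/127 + 0 = 9906. Thus E[τ] = E[X_τ^2] − E[M_τ] = 9906 − 6084 = 3822 = 78(127 − 78) = 3822.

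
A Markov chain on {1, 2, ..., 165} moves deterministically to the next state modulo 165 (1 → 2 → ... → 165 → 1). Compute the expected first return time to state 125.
E[T_125 | X_0 = 125] = 165

The chain cycles deterministically, so starting at state 125 it returns in exactly 165 steps. Equivalently, the stationary distribution is uniform π_j = 1/165 for every state j, so by Kac's formula E[T_125] = 1/π_125 = 165.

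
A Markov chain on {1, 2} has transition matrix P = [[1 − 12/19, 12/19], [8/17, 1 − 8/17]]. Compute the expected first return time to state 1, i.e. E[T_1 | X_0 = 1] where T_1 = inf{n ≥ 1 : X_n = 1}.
E[T_1 | X_0 = 1] = 1/π_1 = 89/38

For an irreducible recurrent Markov chain with stationary distribution π, E[T_i | X_0 = i] = 1/π_i (Kac's formula). Here π_1 = (8/17)/(12/19 + 8/17) = (8/17)/(356/323) = 38/89, so E[T_1 | X_0 = 1] = 1/π_1 = (12/19 + 8/17)/(8/17) = (356/323)/(8/17) = 89/38.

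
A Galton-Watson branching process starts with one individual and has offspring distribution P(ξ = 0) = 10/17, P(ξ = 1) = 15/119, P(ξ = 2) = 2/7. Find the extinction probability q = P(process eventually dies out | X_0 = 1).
q = 1

Mean offspring μ = 0·10/17 + 1·15/119 + 2·2/7 = 83/119 ≤ 1. For μ ≤ 1 with offspring not concentrated at 1, the Galton-Watson process goes extinct almost surely, so q = 1.
(Algebraic check: The pgf is f(s) = 10/17 + 15/119·s + 2/7·s². The extinction probability q is the smallest fixed point of f in [0, 1]. Setting s = f(s):
  2/7·s² + (15/119 − 1)·s + 10/17 = 0
  2/7·s² − (10/17 + 2/7)·s + 10/17 = 0
which factors as (s − 1)·(2/7·s − 10/17) = 0, giving roots s = 1 and s = (10/17)/(2/7) = 35/17. Since 35/17 ≥ 1, the smallest root in [0, 1] is s = 1.)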